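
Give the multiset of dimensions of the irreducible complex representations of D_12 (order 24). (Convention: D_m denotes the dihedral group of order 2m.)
Dimensions: 1, 1, 1, 1, 2, 2, 2, 2, 2

Details: There are 9 irreducibles (= number of conjugacy classes). Their dimensions d_i satisfy sum d_i^2 = |G| = 24: 1 + 1 + 1 + 1 + 4 + 4 + 4 + 4 + 4 = 24.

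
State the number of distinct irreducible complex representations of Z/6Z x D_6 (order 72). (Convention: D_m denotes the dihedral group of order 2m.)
36

Argument: The number of irreducible complex representations of a finite group equals its number of conjugacy classes. For a direct product, #classes(G x H) = #classes(G) * #classes(H). Z/6Z has 6 classes (abelian), D_6 has 6 classes, so 6 * 6 = 36, so Z/6Z x D_6 (order 72) has exactly 36 irreducible complex representations.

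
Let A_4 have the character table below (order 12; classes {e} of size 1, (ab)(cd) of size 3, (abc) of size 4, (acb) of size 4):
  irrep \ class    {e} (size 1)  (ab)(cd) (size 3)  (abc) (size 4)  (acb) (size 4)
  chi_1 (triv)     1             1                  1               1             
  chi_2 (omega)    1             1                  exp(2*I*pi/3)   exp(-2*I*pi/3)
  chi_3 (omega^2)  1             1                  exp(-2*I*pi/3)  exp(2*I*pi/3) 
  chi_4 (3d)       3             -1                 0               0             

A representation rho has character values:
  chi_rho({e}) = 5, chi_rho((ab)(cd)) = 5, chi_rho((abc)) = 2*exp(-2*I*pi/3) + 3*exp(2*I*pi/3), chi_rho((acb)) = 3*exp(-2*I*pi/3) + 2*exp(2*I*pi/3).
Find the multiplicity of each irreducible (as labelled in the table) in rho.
Multiplicities: chi_1: 0, chi_2: 3, chi_3: 2, chi_4: 0.

Why: Use <chi_rho, chi> = (1/|G|) sum_C |C| * chi_rho(C) * conj(chi(C)) with |G| = 12 for each irreducible chi in the table:
  <chi_rho, chi_1> = (1/12)[1*(5)*conj(1) + 3*(5)*conj(1) + 4*(2*exp(-2*I*pi/3) + 3*exp(2*I*pi/3))*conj(1) + 4*(3*exp(-2*I*pi/3) + 2*exp(2*I*pi/3))*conj(1)]
      = (1/12)[(5) + (15) + (8*exp(-2*I*pi/3) + 12*exp(2*I*pi/3)) + (12*exp(-2*I*pi/3) + 8*exp(2*I*pi/3))] = 0/12 = 0
  <chi_rho, chi_2> = (1/12)[1*(5)*conj(1) + 3*(5)*conj(1) + 4*(2*exp(-2*I*pi/3) + 3*exp(2*I*pi/3))*conj(exp(2*I*pi/3)) + 4*(3*exp(-2*I*pi/3) + 2*exp(2*I*pi/3))*conj(exp(-2*I*pi/3))]
      = (1/12)[(5) + (15) + (12 + 8*exp(2*I*pi/3)) + (12 + 8*exp(-2*I*pi/3))] = 36/12 = 3
  <chi_rho, chi_3> = (1/12)[1*(5)*conj(1) + 3*(5)*conj(1) + 4*(2*exp(-2*I*pi/3) + 3*exp(2*I*pi/3))*conj(exp(-2*I*pi/3)) + 4*(3*exp(-2*I*pi/3) + 2*exp(2*I*pi/3))*conj(exp(2*I*pi/3))]
      = (1/12)[(5) + (15) + (8 + 12*exp(-2*I*pi/3)) + (8 + 12*exp(2*I*pi/3))] = 24/12 = 2
  <chi_rho, chi_4> = (1/12)[1*(5)*conj(3) + 3*(5)*conj(-1) + 4*(2*exp(-2*I*pi/3) + 3*exp(2*I*pi/3))*conj(0) + 4*(3*exp(-2*I*pi/3) + 2*exp(2*I*pi/3))*conj(0)]
      = (1/12)[(15) + (-15) + (0) + (0)] = 0/12 = 0
(Exp terms are combined using exp(i*s)*conj(exp(i*t)) = exp(i*(s-t)), and sums of them are collapsed using the identity that for every m > 1 the m distinct m-th roots of unity sum to 0, e.g. 1 + exp(2*I*pi/3) + exp(-2*I*pi/3) = 0.)
Dimension check: dim(rho) = sum (mult * dim) = 0*1 + 3*1 + 2*1 + 0*3 = 5 = chi_rho(e) = 5.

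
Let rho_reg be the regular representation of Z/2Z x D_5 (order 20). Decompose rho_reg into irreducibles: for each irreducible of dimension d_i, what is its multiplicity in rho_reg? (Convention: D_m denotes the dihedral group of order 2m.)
Each irreducible V_i of dimension d_i appears with multiplicity d_i, i.e. rho_reg = (direct sum over all irreducibles V_i) d_i V_i. The irreducible dimensions for Z/2Z x D_5 are 1, 1, 1, 1, 2, 2, 2, 2: 4 irreducibles of dimension 1, each with multiplicity 1; 4 irreducibles of dimension 2, each with multiplicity 2. Total dimension 4*1*1 + 4*2*2 = 20 = |G|.

Proof sketch: General theorem: in the regular representation of a finite group G, each irreducible appears with multiplicity equal to its dimension. Check: dim(rho_reg) = sum d_i^2 = 1 + 1 + 1 + 1 + 4 + 4 + 4 + 4 = 20 = |G|.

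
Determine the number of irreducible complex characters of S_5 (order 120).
7

Derivation: The number of irreducible complex representations of a finite group equals its number of conjugacy classes. Conjugacy classes in S_5 correspond to cycle types, i.e. partitions of 5; there are p(5) = 7 of them, so S_5 (order 120) has exactly 7 irreducible complex representations.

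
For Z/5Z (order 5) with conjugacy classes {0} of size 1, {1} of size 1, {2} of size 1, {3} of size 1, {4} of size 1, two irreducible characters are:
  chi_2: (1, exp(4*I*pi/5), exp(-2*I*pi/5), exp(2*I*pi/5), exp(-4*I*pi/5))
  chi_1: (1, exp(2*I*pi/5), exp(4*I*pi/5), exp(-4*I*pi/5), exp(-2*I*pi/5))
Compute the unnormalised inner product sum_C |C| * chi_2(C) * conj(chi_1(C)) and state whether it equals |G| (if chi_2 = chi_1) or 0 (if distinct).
Sum = 0; so <chi_2, chi_1> = 0 (distinct irreducibles are orthogonal).

Derivation: Compute term by term over conjugacy classes (|C| * chi_2(C) * conj(chi_1(C))):
  1*(1)*conj(1) + 1*(exp(4*I*pi/5))*conj(exp(2*I*pi/5)) + 1*(exp(-2*I*pi/5))*conj(exp(4*I*pi/5)) + 1*(exp(2*I*pi/5))*conj(exp(-4*I*pi/5)) + 1*(exp(-4*I*pi/5))*conj(exp(-2*I*pi/5))
  = (1) + (exp(2*I*pi/5)) + (exp(4*I*pi/5)) + (exp(-4*I*pi/5)) + (exp(-2*I*pi/5))
  = 0.
(Exp terms are combined using exp(i*s)*conj(exp(i*t)) = exp(i*(s-t)), and sums of them are collapsed using the identity that for every m > 1 the m distinct m-th roots of unity sum to 0, e.g. 1 + exp(2*I*pi/3) + exp(-2*I*pi/3) = 0.)
Dividing by |G| = 5 gives 0/5 = 0, matching the row-orthogonality relation <chi_2, chi_1> = [chi_2 = chi_1].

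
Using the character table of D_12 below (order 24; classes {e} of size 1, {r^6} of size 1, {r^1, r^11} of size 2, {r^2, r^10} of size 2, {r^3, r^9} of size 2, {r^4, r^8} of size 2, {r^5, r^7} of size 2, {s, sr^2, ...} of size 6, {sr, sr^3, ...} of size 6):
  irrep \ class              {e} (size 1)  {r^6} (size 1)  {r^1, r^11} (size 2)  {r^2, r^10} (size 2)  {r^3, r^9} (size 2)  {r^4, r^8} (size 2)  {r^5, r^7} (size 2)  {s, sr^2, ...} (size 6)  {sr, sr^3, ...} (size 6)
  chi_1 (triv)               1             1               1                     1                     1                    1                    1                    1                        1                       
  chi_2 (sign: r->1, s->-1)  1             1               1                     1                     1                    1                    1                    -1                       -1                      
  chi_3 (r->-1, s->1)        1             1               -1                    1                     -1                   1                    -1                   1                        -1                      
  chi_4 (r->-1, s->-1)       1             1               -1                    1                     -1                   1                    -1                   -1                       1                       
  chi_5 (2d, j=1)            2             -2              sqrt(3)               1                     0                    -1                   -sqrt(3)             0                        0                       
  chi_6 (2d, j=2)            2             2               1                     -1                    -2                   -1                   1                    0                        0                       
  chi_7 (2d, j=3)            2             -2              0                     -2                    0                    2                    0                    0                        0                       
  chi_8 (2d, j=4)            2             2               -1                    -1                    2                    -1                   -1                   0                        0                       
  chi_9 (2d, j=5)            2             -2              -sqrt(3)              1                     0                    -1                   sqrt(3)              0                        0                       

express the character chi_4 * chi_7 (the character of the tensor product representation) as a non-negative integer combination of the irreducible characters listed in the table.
chi_4 tensor chi_7 = chi_7 (all other irreducibles have multiplicity 0).

The character of a tensor product is the pointwise product (chi_4 * chi_7)(C) = chi_4(C) * chi_7(C):
  {e}: (1)*(2), {r^6}: (1)*(-2), {r^1, r^11}: (-1)*(0), {r^2, r^10}: (1)*(-2), {r^3, r^9}: (-1)*(0), {r^4, r^8}: (1)*(2), {r^5, r^7}: (-1)*(0), {s, sr^2, ...}: (-1)*(0), {sr, sr^3, ...}: (1)*(0)
so (chi_4 * chi_7) takes values
  {e} -> 2, {r^6} -> -2, {r^1, r^11} -> 0, {r^2, r^10} -> -2, {r^3, r^9} -> 0, {r^4, r^8} -> 2, {r^5, r^7} -> 0, {s, sr^2, ...} -> 0, {sr, sr^3, ...} -> 0.
Now take the inner product of this character with each irreducible chi from the table, <chi_4*chi_7, chi> = (1/24) sum_C |C| (chi_4*chi_7)(C) conj(chi(C)):
  <chi_4*chi_7, chi_1> = (1/24)[1*(2)*conj(1) + 1*(-2)*conj(1) + 2*(0)*conj(1) + 2*(-2)*conj(1) + 2*(0)*conj(1) + 2*(2)*conj(1) + 2*(0)*conj(1) + 6*(0)*conj(1) + 6*(0)*conj(1)]
      = (1/24)[(2) + (-2) + (0) + (-4) + (0) + (4) + (0) + (0) + (0)] = 0/24 = 0
  <chi_4*chi_7, chi_2> = (1/24)[1*(2)*conj(1) + 1*(-2)*conj(1) + 2*(0)*conj(1) + 2*(-2)*conj(1) + 2*(0)*conj(1) + 2*(2)*conj(1) + 2*(0)*conj(1) + 6*(0)*conj(-1) + 6*(0)*conj(-1)]
      = (1/24)[(2) + (-2) + (0) + (-4) + (0) + (4) + (0) + (0) + (0)] = 0/24 = 0
  <chi_4*chi_7, chi_3> = (1/24)[1*(2)*conj(1) + 1*(-2)*conj(1) + 2*(0)*conj(-1) + 2*(-2)*conj(1) + 2*(0)*conj(-1) + 2*(2)*conj(1) + 2*(0)*conj(-1) + 6*(0)*conj(1) + 6*(0)*conj(-1)]
      = (1/24)[(2) + (-2) + (0) + (-4) + (0) + (4) + (0) + (0) + (0)] = 0/24 = 0
  <chi_4*chi_7, chi_4> = (1/24)[1*(2)*conj(1) + 1*(-2)*conj(1) + 2*(0)*conj(-1) + 2*(-2)*conj(1) + 2*(0)*conj(-1) + 2*(2)*conj(1) + 2*(0)*conj(-1) + 6*(0)*conj(-1) + 6*(0)*conj(1)]
      = (1/24)[(2) + (-2) + (0) + (-4) + (0) + (4) + (0) + (0) + (0)] = 0/24 = 0
  <chi_4*chi_7, chi_5> = (1/24)[1*(2)*conj(2) + 1*(-2)*conj(-2) + 2*(0)*conj(sqrt(3)) + 2*(-2)*conj(1) + 2*(0)*conj(0) + 2*(2)*conj(-1) + 2*(0)*conj(-sqrt(3)) + 6*(0)*conj(0) + 6*(0)*conj(0)]
      = (1/24)[(4) + (4) + (0) + (-4) + (0) + (-4) + (0) + (0) + (0)] = 0/24 = 0
  <chi_4*chi_7, chi_6> = (1/24)[1*(2)*conj(2) + 1*(-2)*conj(2) + 2*(0)*conj(1) + 2*(-2)*conj(-1) + 2*(0)*conj(-2) + 2*(2)*conj(-1) + 2*(0)*conj(1) + 6*(0)*conj(0) + 6*(0)*conj(0)]
      = (1/24)[(4) + (-4) + (0) + (4) + (0) + (-4) + (0) + (0) + (0)] = 0/24 = 0
  <chi_4*chi_7, chi_7> = (1/24)[1*(2)*conj(2) + 1*(-2)*conj(-2) + 2*(0)*conj(0) + 2*(-2)*conj(-2) + 2*(0)*conj(0) + 2*(2)*conj(2) + 2*(0)*conj(0) + 6*(0)*conj(0) + 6*(0)*conj(0)]
      = (1/24)[(4) + (4) + (0) + (8) + (0) + (8) + (0) + (0) + (0)] = 24/24 = 1
  <chi_4*chi_7, chi_8> = (1/24)[1*(2)*conj(2) + 1*(-2)*conj(2) + 2*(0)*conj(-1) + 2*(-2)*conj(-1) + 2*(0)*conj(2) + 2*(2)*conj(-1) + 2*(0)*conj(-1) + 6*(0)*conj(0) + 6*(0)*conj(0)]
      = (1/24)[(4) + (-4) + (0) + (4) + (0) + (-4) + (0) + (0) + (0)] = 0/24 = 0
  <chi_4*chi_7, chi_9> = (1/24)[1*(2)*conj(2) + 1*(-2)*conj(-2) + 2*(0)*conj(-sqrt(3)) + 2*(-2)*conj(1) + 2*(0)*conj(0) + 2*(2)*conj(-1) + 2*(0)*conj(sqrt(3)) + 6*(0)*conj(0) + 6*(0)*conj(0)]
      = (1/24)[(4) + (4) + (0) + (-4) + (0) + (-4) + (0) + (0) + (0)] = 0/24 = 0
Hence the multiplicities are chi_7: 1. Dimension check: dim(chi_4)*dim(chi_7) = 1*2 = 2 and sum (mult * dim) = 1*2 = 2.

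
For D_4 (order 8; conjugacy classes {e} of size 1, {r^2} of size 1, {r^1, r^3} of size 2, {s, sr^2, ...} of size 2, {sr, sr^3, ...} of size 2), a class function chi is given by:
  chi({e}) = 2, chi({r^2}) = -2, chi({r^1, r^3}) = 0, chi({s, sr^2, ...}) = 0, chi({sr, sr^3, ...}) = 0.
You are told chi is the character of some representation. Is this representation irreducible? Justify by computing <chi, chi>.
Irreducible: <chi, chi> = 1.

Reasoning: <chi, chi> = (1/|G|) sum_C |C| * |chi(C)|^2 = (1/8)[1*|2|^2 + 1*|-2|^2 + 2*|0|^2 + 2*|0|^2 + 2*|0|^2]
  = (1/8)[(4) + (4) + (0) + (0) + (0)] = 8/8 = 1.
A character is irreducible iff <chi, chi> = 1, so this representation is irreducible.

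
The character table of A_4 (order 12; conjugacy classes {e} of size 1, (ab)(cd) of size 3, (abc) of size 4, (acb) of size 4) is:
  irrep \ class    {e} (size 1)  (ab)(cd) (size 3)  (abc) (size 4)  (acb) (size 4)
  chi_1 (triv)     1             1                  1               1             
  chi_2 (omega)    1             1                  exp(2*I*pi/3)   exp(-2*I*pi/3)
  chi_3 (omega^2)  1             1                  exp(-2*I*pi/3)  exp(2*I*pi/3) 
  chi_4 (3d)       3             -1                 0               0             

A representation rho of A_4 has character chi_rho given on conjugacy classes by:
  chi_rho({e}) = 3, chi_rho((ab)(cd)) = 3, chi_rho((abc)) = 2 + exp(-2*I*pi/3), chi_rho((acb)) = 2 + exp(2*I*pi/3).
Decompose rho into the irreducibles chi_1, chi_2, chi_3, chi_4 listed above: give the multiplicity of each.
Multiplicities: chi_1: 2, chi_2: 0, chi_3: 1, chi_4: 0.

Explanation: Use <chi_rho, chi> = (1/|G|) sum_C |C| * chi_rho(C) * conj(chi(C)) with |G| = 12 for each irreducible chi in the table:
  <chi_rho, chi_1> = (1/12)[1*(3)*conj(1) + 3*(3)*conj(1) + 4*(2 + exp(-2*I*pi/3))*conj(1) + 4*(2 + exp(2*I*pi/3))*conj(1)]
      = (1/12)[(3) + (9) + (8 + 4*exp(-2*I*pi/3)) + (8 + 4*exp(2*I*pi/3))] = 24/12 = 2
  <chi_rho, chi_2> = (1/12)[1*(3)*conj(1) + 3*(3)*conj(1) + 4*(2 + exp(-2*I*pi/3))*conj(exp(2*I*pi/3)) + 4*(2 + exp(2*I*pi/3))*conj(exp(-2*I*pi/3))]
      = (1/12)[(3) + (9) + (8*exp(-2*I*pi/3) + 4*exp(2*I*pi/3)) + (4*exp(-2*I*pi/3) + 8*exp(2*I*pi/3))] = 0/12 = 0
  <chi_rho, chi_3> = (1/12)[1*(3)*conj(1) + 3*(3)*conj(1) + 4*(2 + exp(-2*I*pi/3))*conj(exp(-2*I*pi/3)) + 4*(2 + exp(2*I*pi/3))*conj(exp(2*I*pi/3))]
      = (1/12)[(3) + (9) + (4 + 8*exp(2*I*pi/3)) + (4 + 8*exp(-2*I*pi/3))] = 12/12 = 1
  <chi_rho, chi_4> = (1/12)[1*(3)*conj(3) + 3*(3)*conj(-1) + 4*(2 + exp(-2*I*pi/3))*conj(0) + 4*(2 + exp(2*I*pi/3))*conj(0)]
      = (1/12)[(9) + (-9) + (0) + (0)] = 0/12 = 0
(Exp terms are combined using exp(i*s)*conj(exp(i*t)) = exp(i*(s-t)), and sums of them are collapsed using the identity that for every m > 1 the m distinct m-th roots of unity sum to 0, e.g. 1 + exp(2*I*pi/3) + exp(-2*I*pi/3) = 0.)
Dimension check: dim(rho) = sum (mult * dim) = 2*1 + 0*1 + 1*1 + 0*3 = 3 = chi_rho(e) = 3.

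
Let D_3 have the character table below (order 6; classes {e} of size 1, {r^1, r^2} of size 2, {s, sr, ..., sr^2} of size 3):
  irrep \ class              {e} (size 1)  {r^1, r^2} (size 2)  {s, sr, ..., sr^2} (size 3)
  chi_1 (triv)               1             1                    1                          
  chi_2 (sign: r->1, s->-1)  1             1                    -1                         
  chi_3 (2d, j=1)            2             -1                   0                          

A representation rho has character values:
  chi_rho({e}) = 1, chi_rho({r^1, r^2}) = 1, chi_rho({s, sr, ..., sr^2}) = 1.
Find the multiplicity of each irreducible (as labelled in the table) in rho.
Multiplicities: chi_1: 1, chi_2: 0, chi_3: 0.

Argument: Use <chi_rho, chi> = (1/|G|) sum_C |C| * chi_rho(C) * conj(chi(C)) with |G| = 6 for each irreducible chi in the table:
  <chi_rho, chi_1> = (1/6)[1*(1)*conj(1) + 2*(1)*conj(1) + 3*(1)*conj(1)]
      = (1/6)[(1) + (2) + (3)] = 6/6 = 1
  <chi_rho, chi_2> = (1/6)[1*(1)*conj(1) + 2*(1)*conj(1) + 3*(1)*conj(-1)]
      = (1/6)[(1) + (2) + (-3)] = 0/6 = 0
  <chi_rho, chi_3> = (1/6)[1*(1)*conj(2) + 2*(1)*conj(-1) + 3*(1)*conj(0)]
      = (1/6)[(2) + (-2) + (0)] = 0/6 = 0
Dimension check: dim(rho) = sum (mult * dim) = 1*1 + 0*1 + 0*2 = 1 = chi_rho(e) = 1.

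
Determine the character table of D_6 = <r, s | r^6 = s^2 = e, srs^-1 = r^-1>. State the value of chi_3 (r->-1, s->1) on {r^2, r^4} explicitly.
Conjugacy classes: {e} of size 1, {r^3} of size 1, {r^1, r^5} of size 2, {r^2, r^4} of size 2, {s, sr^2, ...} of size 3, {sr, sr^3, ...} of size 3.
Character table:
  irrep \ class              {e} (size 1)  {r^3} (size 1)  {r^1, r^5} (size 2)  {r^2, r^4} (size 2)  {s, sr^2, ...} (size 3)  {sr, sr^3, ...} (size 3)
  chi_1 (triv)               1             1               1                    1                    1                        1                       
  chi_2 (sign: r->1, s->-1)  1             1               1                    1                    -1                       -1                      
  chi_3 (r->-1, s->1)        1             -1              -1                   1                    1                        -1                      
  chi_4 (r->-1, s->-1)       1             -1              -1                   1                    -1                       1                       
  chi_5 (2d, j=1)            2             -2              1                    -1                   0                        0                       
  chi_6 (2d, j=2)            2             2               -1                   -1                   0                        0                       

Spot check: chi_3 (r->-1, s->1) on {r^2, r^4} = 1.

Details: D_6 has order 2*6 = 12 with 6 conjugacy classes, hence 6 irreducibles. Sum of squared dims 1 + 1 + 1 + 1 + 4 + 4 = 12 = |G|. Linear characters come from the abelianisation; the 2-dimensional irreps have character r^k -> 2*cos(2*pi*j*k/6), reflections -> 0.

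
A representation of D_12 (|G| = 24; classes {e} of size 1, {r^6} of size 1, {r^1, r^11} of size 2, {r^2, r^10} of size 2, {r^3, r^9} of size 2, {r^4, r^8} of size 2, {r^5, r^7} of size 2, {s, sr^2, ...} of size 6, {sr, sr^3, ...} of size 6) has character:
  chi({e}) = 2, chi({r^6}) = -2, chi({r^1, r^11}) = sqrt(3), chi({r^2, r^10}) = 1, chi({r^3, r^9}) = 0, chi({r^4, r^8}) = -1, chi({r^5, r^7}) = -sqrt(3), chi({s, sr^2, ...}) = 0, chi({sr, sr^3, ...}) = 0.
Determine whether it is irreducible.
Irreducible: <chi, chi> = 1.

Details: <chi, chi> = (1/|G|) sum_C |C| * |chi(C)|^2 = (1/24)[1*|2|^2 + 1*|-2|^2 + 2*|sqrt(3)|^2 + 2*|1|^2 + 2*|0|^2 + 2*|-1|^2 + 2*|-sqrt(3)|^2 + 6*|0|^2 + 6*|0|^2]
  = (1/24)[(4) + (4) + (6) + (2) + (0) + (2) + (6) + (0) + (0)] = 24/24 = 1.
A character is irreducible iff <chi, chi> = 1, so this representation is irreducible.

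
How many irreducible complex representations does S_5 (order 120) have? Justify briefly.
7

Derivation: The number of irreducible complex representations of a finite group equals its number of conjugacy classes. Conjugacy classes in S_5 correspond to cycle types, i.e. partitions of 5; there are p(5) = 7 of them, so S_5 (order 120) has exactly 7 irreducible complex representations.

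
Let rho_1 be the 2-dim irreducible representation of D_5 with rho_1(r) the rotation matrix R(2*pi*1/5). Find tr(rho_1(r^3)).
chi_{rho_1}(r^3) = 2*cos(2*pi*1*3/5) = -sqrt(5)/2 - 1/2

Reasoning: rho_1(r^3) is rotation by angle 2*pi*1*3/5, whose trace is 2*cos(2*pi*1*3/5) = -sqrt(5)/2 - 1/2.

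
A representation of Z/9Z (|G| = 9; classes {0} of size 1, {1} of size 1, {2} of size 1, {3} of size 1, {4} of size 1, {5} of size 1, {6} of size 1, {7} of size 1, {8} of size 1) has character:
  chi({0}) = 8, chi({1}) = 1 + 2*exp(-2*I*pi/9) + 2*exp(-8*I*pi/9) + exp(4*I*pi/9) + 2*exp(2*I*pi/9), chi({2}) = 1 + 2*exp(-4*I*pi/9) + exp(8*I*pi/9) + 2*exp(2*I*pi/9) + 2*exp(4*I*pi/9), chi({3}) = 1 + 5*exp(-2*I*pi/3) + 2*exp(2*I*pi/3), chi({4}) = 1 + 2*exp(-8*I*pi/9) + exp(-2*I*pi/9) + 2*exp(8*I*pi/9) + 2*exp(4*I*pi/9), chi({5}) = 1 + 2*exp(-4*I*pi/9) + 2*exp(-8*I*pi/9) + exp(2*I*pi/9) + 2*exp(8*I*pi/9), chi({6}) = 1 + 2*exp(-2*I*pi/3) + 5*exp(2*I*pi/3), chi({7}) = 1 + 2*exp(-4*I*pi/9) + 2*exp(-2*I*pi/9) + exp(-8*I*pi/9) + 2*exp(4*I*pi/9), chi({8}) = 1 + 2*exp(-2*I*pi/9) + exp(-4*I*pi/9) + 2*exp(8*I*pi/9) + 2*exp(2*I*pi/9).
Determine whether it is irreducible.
Not irreducible (reducible): <chi, chi> = 14 > 1.

Justification: <chi, chi> = (1/|G|) sum_C |C| * |chi(C)|^2 = (1/9)[1*|8|^2 + 1*|1 + 2*exp(-2*I*pi/9) + 2*exp(-8*I*pi/9) + exp(4*I*pi/9) + 2*exp(2*I*pi/9)|^2 + 1*|1 + 2*exp(-4*I*pi/9) + exp(8*I*pi/9) + 2*exp(2*I*pi/9) + 2*exp(4*I*pi/9)|^2 + 1*|1 + 5*exp(-2*I*pi/3) + 2*exp(2*I*pi/3)|^2 + 1*|1 + 2*exp(-8*I*pi/9) + exp(-2*I*pi/9) + 2*exp(8*I*pi/9) + 2*exp(4*I*pi/9)|^2 + 1*|1 + 2*exp(-4*I*pi/9) + 2*exp(-8*I*pi/9) + exp(2*I*pi/9) + 2*exp(8*I*pi/9)|^2 + 1*|1 + 2*exp(-2*I*pi/3) + 5*exp(2*I*pi/3)|^2 + 1*|1 + 2*exp(-4*I*pi/9) + 2*exp(-2*I*pi/9) + exp(-8*I*pi/9) + 2*exp(4*I*pi/9)|^2 + 1*|1 + 2*exp(-2*I*pi/9) + exp(-4*I*pi/9) + 2*exp(8*I*pi/9) + 2*exp(2*I*pi/9)|^2]
  = (1/9)[(64) + (14 + 8*exp(-2*I*pi/3) + 5*exp(-4*I*pi/9) + 6*exp(-2*I*pi/9) + 6*exp(-8*I*pi/9) + 6*exp(8*I*pi/9) + 6*exp(2*I*pi/9) + 5*exp(4*I*pi/9) + 8*exp(2*I*pi/3)) + (14 + 8*exp(-2*I*pi/3) + 6*exp(-4*I*pi/9) + 6*exp(-2*I*pi/9) + 5*exp(-8*I*pi/9) + 5*exp(8*I*pi/9) + 6*exp(2*I*pi/9) + 6*exp(4*I*pi/9) + 8*exp(2*I*pi/3)) + (13) + (14 + 8*exp(-2*I*pi/3) + 6*exp(-4*I*pi/9) + 5*exp(-2*I*pi/9) + 6*exp(-8*I*pi/9) + 6*exp(8*I*pi/9) + 5*exp(2*I*pi/9) + 6*exp(4*I*pi/9) + 8*exp(2*I*pi/3)) + (14 + 8*exp(-2*I*pi/3) + 6*exp(-4*I*pi/9) + 5*exp(-2*I*pi/9) + 6*exp(-8*I*pi/9) + 6*exp(8*I*pi/9) + 5*exp(2*I*pi/9) + 6*exp(4*I*pi/9) + 8*exp(2*I*pi/3)) + (13) + (14 + 8*exp(-2*I*pi/3) + 6*exp(-4*I*pi/9) + 6*exp(-2*I*pi/9) + 5*exp(-8*I*pi/9) + 5*exp(8*I*pi/9) + 6*exp(2*I*pi/9) + 6*exp(4*I*pi/9) + 8*exp(2*I*pi/3)) + (14 + 8*exp(-2*I*pi/3) + 5*exp(-4*I*pi/9) + 6*exp(-2*I*pi/9) + 6*exp(-8*I*pi/9) + 6*exp(8*I*pi/9) + 6*exp(2*I*pi/9) + 5*exp(4*I*pi/9) + 8*exp(2*I*pi/3))] = 126/9 = 14.
(Exp terms are combined using exp(i*s)*conj(exp(i*t)) = exp(i*(s-t)), and sums of them are collapsed using the identity that for every m > 1 the m distinct m-th roots of unity sum to 0, e.g. 1 + exp(2*I*pi/3) + exp(-2*I*pi/3) = 0.)
A character is irreducible iff <chi, chi> = 1, so this representation is reducible.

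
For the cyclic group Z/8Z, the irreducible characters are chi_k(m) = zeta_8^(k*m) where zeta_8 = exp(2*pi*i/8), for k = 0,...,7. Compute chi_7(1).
chi_7(1) = zeta_8^7 = exp(-I*pi/4)

Justification: chi_7(1) = zeta_8^(7*1) = zeta_8^7. Since zeta_8^8 = 1, this equals zeta_8^7 = exp(2*pi*i*7/8) = exp(-I*pi/4).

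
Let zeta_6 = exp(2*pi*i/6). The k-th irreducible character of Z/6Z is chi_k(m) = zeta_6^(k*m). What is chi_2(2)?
chi_2(2) = zeta_6^4 = exp(-2*I*pi/3)

Why: chi_2(2) = zeta_6^(2*2) = zeta_6^4. Since zeta_6^6 = 1, this equals zeta_6^4 = exp(2*pi*i*4/6) = exp(-2*I*pi/3).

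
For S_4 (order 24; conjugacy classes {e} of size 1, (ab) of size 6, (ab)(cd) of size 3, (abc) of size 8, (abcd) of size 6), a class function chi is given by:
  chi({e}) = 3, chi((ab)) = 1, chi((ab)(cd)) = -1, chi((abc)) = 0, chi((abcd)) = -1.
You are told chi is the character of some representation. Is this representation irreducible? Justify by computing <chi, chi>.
Irreducible: <chi, chi> = 1.

Why: <chi, chi> = (1/|G|) sum_C |C| * |chi(C)|^2 = (1/24)[1*|3|^2 + 6*|1|^2 + 3*|-1|^2 + 8*|0|^2 + 6*|-1|^2]
  = (1/24)[(9) + (6) + (3) + (0) + (6)] = 24/24 = 1.
A character is irreducible iff <chi, chi> = 1, so this representation is irreducible.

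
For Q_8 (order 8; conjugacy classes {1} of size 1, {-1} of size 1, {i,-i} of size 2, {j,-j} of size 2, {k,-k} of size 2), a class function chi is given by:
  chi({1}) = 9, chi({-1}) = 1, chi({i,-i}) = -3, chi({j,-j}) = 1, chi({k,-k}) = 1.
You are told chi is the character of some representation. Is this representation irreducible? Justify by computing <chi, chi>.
Not irreducible (reducible): <chi, chi> = 13 > 1.

Solution. <chi, chi> = (1/|G|) sum_C |C| * |chi(C)|^2 = (1/8)[1*|9|^2 + 1*|1|^2 + 2*|-3|^2 + 2*|1|^2 + 2*|1|^2]
  = (1/8)[(81) + (1) + (18) + (2) + (2)] = 104/8 = 13.
A character is irreducible iff <chi, chi> = 1, so this representation is reducible.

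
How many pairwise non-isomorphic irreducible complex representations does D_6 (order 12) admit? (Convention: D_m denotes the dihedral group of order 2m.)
6

Details: The number of irreducible complex representations of a finite group equals its number of conjugacy classes. D_6 has 6 conjugacy classes (n/2 + 3 for n even), so D_6 (order 12) has exactly 6 irreducible complex representations.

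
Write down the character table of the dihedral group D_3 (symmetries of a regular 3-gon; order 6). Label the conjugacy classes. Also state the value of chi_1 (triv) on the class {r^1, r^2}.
Conjugacy classes: {e} of size 1, {r^1, r^2} of size 2, {s, sr, ..., sr^2} of size 3.
Character table:
  irrep \ class              {e} (size 1)  {r^1, r^2} (size 2)  {s, sr, ..., sr^2} (size 3)
  chi_1 (triv)               1             1                    1                          
  chi_2 (sign: r->1, s->-1)  1             1                    -1                         
  chi_3 (2d, j=1)            2             -1                   0                          

Spot check: chi_1 (triv) on {r^1, r^2} = 1.

Proof sketch: D_3 has order 2*3 = 6 with 3 conjugacy classes, hence 3 irreducibles. Sum of squared dims 1 + 1 + 4 = 6 = |G|. Linear characters come from the abelianisation; the 2-dimensional irreps have character r^k -> 2*cos(2*pi*j*k/3), reflections -> 0.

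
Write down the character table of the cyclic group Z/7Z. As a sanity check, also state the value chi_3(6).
Character table of Z/7Z (irreps indexed chi_0,...,chi_6 with chi_k(m) = zeta_7^(k*m), zeta_7 = exp(2*pi*i/7)):
  irrep \ class  {0} (size 1)  {1} (size 1)    {2} (size 1)    {3} (size 1)    {4} (size 1)    {5} (size 1)    {6} (size 1)  
  chi_0          1             1               1               1               1               1               1             
  chi_1          1             exp(2*I*pi/7)   exp(4*I*pi/7)   exp(6*I*pi/7)   exp(-6*I*pi/7)  exp(-4*I*pi/7)  exp(-2*I*pi/7)
  chi_2          1             exp(4*I*pi/7)   exp(-6*I*pi/7)  exp(-2*I*pi/7)  exp(2*I*pi/7)   exp(6*I*pi/7)   exp(-4*I*pi/7)
  chi_3          1             exp(6*I*pi/7)   exp(-2*I*pi/7)  exp(4*I*pi/7)   exp(-4*I*pi/7)  exp(2*I*pi/7)   exp(-6*I*pi/7)
  chi_4          1             exp(-6*I*pi/7)  exp(2*I*pi/7)   exp(-4*I*pi/7)  exp(4*I*pi/7)   exp(-2*I*pi/7)  exp(6*I*pi/7) 
  chi_5          1             exp(-4*I*pi/7)  exp(6*I*pi/7)   exp(2*I*pi/7)   exp(-2*I*pi/7)  exp(-6*I*pi/7)  exp(4*I*pi/7) 
  chi_6          1             exp(-2*I*pi/7)  exp(-4*I*pi/7)  exp(-6*I*pi/7)  exp(6*I*pi/7)   exp(4*I*pi/7)   exp(2*I*pi/7) 

Spot check: chi_3(6) = zeta_7^(3*6) = zeta_7^18 = exp(-6*I*pi/7).

Reasoning: Z/7Z is abelian, so all 7 irreducible complex representations are 1-dimensional. They are given by chi_k(m) = zeta_7^(k*m) for k = 0,...,6. Row orthogonality: sum_m chi_k(m) conj(chi_l(m)) = 7 * [k = l].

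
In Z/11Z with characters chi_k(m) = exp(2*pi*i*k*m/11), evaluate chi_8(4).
chi_8(4) = zeta_11^32 = exp(-2*I*pi/11)

Details: chi_8(4) = zeta_11^(8*4) = zeta_11^32. Since zeta_11^11 = 1, this equals zeta_11^10 = exp(2*pi*i*10/11) = exp(-2*I*pi/11).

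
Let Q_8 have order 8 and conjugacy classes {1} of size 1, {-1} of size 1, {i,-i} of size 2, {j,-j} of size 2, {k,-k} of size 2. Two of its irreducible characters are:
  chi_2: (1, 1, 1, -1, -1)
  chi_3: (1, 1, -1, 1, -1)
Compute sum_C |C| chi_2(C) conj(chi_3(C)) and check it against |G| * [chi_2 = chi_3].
Sum = 0; so <chi_2, chi_3> = 0 (distinct irreducibles are orthogonal).

Solution. Compute term by term over conjugacy classes (|C| * chi_2(C) * conj(chi_3(C))):
  1*(1)*conj(1) + 1*(1)*conj(1) + 2*(1)*conj(-1) + 2*(-1)*conj(1) + 2*(-1)*conj(-1)
  = (1) + (1) + (-2) + (-2) + (2)
  = 0.
Dividing by |G| = 8 gives 0/8 = 0, matching the row-orthogonality relation <chi_2, chi_3> = [chi_2 = chi_3].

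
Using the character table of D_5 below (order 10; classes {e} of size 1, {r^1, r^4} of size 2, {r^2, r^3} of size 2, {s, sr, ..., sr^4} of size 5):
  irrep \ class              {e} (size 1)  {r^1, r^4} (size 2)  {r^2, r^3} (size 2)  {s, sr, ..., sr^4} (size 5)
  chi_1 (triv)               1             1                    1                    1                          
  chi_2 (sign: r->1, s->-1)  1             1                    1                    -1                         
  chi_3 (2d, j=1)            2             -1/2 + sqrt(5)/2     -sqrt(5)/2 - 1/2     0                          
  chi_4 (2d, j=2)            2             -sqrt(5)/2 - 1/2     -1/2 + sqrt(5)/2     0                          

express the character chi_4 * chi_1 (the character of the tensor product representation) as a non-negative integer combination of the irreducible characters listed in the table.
chi_4 tensor chi_1 = chi_4 (all other irreducibles have multiplicity 0).

Explanation: The character of a tensor product is the pointwise product (chi_4 * chi_1)(C) = chi_4(C) * chi_1(C):
  {e}: (2)*(1), {r^1, r^4}: (-sqrt(5)/2 - 1/2)*(1), {r^2, r^3}: (-1/2 + sqrt(5)/2)*(1), {s, sr, ..., sr^4}: (0)*(1)
so (chi_4 * chi_1) takes values
  {e} -> 2, {r^1, r^4} -> -sqrt(5)/2 - 1/2, {r^2, r^3} -> -1/2 + sqrt(5)/2, {s, sr, ..., sr^4} -> 0.
Now take the inner product of this character with each irreducible chi from the table, <chi_4*chi_1, chi> = (1/10) sum_C |C| (chi_4*chi_1)(C) conj(chi(C)):
  <chi_4*chi_1, chi_1> = (1/10)[1*(2)*conj(1) + 2*(-sqrt(5)/2 - 1/2)*conj(1) + 2*(-1/2 + sqrt(5)/2)*conj(1) + 5*(0)*conj(1)]
      = (1/10)[(2) + (-sqrt(5) - 1) + (-1 + sqrt(5)) + (0)] = 0/10 = 0
  <chi_4*chi_1, chi_2> = (1/10)[1*(2)*conj(1) + 2*(-sqrt(5)/2 - 1/2)*conj(1) + 2*(-1/2 + sqrt(5)/2)*conj(1) + 5*(0)*conj(-1)]
      = (1/10)[(2) + (-sqrt(5) - 1) + (-1 + sqrt(5)) + (0)] = 0/10 = 0
  <chi_4*chi_1, chi_3> = (1/10)[1*(2)*conj(2) + 2*(-sqrt(5)/2 - 1/2)*conj(-1/2 + sqrt(5)/2) + 2*(-1/2 + sqrt(5)/2)*conj(-sqrt(5)/2 - 1/2) + 5*(0)*conj(0)]
      = (1/10)[(4) + (-2) + (-2) + (0)] = 0/10 = 0
  <chi_4*chi_1, chi_4> = (1/10)[1*(2)*conj(2) + 2*(-sqrt(5)/2 - 1/2)*conj(-sqrt(5)/2 - 1/2) + 2*(-1/2 + sqrt(5)/2)*conj(-1/2 + sqrt(5)/2) + 5*(0)*conj(0)]
      = (1/10)[(4) + (sqrt(5) + 3) + (3 - sqrt(5)) + (0)] = 10/10 = 1
Hence the multiplicities are chi_4: 1. Dimension check: dim(chi_4)*dim(chi_1) = 2*1 = 2 and sum (mult * dim) = 1*2 = 2.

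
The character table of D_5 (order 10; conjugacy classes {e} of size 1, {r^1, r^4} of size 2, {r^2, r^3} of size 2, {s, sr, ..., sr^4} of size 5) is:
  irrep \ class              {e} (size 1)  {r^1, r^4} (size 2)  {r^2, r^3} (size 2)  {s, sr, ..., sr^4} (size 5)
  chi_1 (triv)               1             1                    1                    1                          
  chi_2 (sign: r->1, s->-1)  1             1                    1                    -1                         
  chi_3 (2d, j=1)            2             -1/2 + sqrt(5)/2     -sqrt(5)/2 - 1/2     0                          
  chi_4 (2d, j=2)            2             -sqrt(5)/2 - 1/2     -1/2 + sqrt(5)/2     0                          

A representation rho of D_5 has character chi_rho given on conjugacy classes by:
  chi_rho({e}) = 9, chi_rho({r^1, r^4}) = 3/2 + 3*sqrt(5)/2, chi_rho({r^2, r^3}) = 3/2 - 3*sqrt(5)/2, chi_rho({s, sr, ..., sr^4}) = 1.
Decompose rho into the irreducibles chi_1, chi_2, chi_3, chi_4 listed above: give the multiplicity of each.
Multiplicities: chi_1: 2, chi_2: 1, chi_3: 3, chi_4: 0.

Use <chi_rho, chi> = (1/|G|) sum_C |C| * chi_rho(C) * conj(chi(C)) with |G| = 10 for each irreducible chi in the table:
  <chi_rho, chi_1> = (1/10)[1*(9)*conj(1) + 2*(3/2 + 3*sqrt(5)/2)*conj(1) + 2*(3/2 - 3*sqrt(5)/2)*conj(1) + 5*(1)*conj(1)]
      = (1/10)[(9) + (3 + 3*sqrt(5)) + (3 - 3*sqrt(5)) + (5)] = 20/10 = 2
  <chi_rho, chi_2> = (1/10)[1*(9)*conj(1) + 2*(3/2 + 3*sqrt(5)/2)*conj(1) + 2*(3/2 - 3*sqrt(5)/2)*conj(1) + 5*(1)*conj(-1)]
      = (1/10)[(9) + (3 + 3*sqrt(5)) + (3 - 3*sqrt(5)) + (-5)] = 10/10 = 1
  <chi_rho, chi_3> = (1/10)[1*(9)*conj(2) + 2*(3/2 + 3*sqrt(5)/2)*conj(-1/2 + sqrt(5)/2) + 2*(3/2 - 3*sqrt(5)/2)*conj(-sqrt(5)/2 - 1/2) + 5*(1)*conj(0)]
      = (1/10)[(18) + (6) + (6) + (0)] = 30/10 = 3
  <chi_rho, chi_4> = (1/10)[1*(9)*conj(2) + 2*(3/2 + 3*sqrt(5)/2)*conj(-sqrt(5)/2 - 1/2) + 2*(3/2 - 3*sqrt(5)/2)*conj(-1/2 + sqrt(5)/2) + 5*(1)*conj(0)]
      = (1/10)[(18) + (-9 - 3*sqrt(5)) + (-9 + 3*sqrt(5)) + (0)] = 0/10 = 0
Dimension check: dim(rho) = sum (mult * dim) = 2*1 + 1*1 + 3*2 + 0*2 = 9 = chi_rho(e) = 9.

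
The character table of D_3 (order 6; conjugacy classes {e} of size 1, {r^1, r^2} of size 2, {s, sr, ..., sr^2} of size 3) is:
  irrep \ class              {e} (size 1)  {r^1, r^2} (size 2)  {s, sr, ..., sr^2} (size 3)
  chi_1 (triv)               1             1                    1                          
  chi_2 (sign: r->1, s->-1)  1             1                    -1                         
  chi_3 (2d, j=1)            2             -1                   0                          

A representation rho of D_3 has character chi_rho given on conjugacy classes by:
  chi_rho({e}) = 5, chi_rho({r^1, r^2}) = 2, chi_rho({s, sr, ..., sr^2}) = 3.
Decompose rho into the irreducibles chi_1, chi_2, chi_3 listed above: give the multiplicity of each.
Multiplicities: chi_1: 3, chi_2: 0, chi_3: 1.

Working: Use <chi_rho, chi> = (1/|G|) sum_C |C| * chi_rho(C) * conj(chi(C)) with |G| = 6 for each irreducible chi in the table:
  <chi_rho, chi_1> = (1/6)[1*(5)*conj(1) + 2*(2)*conj(1) + 3*(3)*conj(1)]
      = (1/6)[(5) + (4) + (9)] = 18/6 = 3
  <chi_rho, chi_2> = (1/6)[1*(5)*conj(1) + 2*(2)*conj(1) + 3*(3)*conj(-1)]
      = (1/6)[(5) + (4) + (-9)] = 0/6 = 0
  <chi_rho, chi_3> = (1/6)[1*(5)*conj(2) + 2*(2)*conj(-1) + 3*(3)*conj(0)]
      = (1/6)[(10) + (-4) + (0)] = 6/6 = 1
Dimension check: dim(rho) = sum (mult * dim) = 3*1 + 0*1 + 1*2 = 5 = chi_rho(e) = 5.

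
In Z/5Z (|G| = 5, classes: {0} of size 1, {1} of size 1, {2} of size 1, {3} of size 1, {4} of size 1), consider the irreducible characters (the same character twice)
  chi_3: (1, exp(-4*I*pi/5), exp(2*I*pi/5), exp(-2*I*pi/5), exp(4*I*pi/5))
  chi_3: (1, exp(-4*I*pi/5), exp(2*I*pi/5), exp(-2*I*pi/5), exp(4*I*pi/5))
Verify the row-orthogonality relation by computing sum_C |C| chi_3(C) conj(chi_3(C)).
Sum = 5 = |G| = 5; so <chi_3, chi_3> = 1 (norm-1 confirms irreducibility).

Solution. Compute term by term over conjugacy classes (|C| * chi_3(C) * conj(chi_3(C))):
  1*(1)*conj(1) + 1*(exp(-4*I*pi/5))*conj(exp(-4*I*pi/5)) + 1*(exp(2*I*pi/5))*conj(exp(2*I*pi/5)) + 1*(exp(-2*I*pi/5))*conj(exp(-2*I*pi/5)) + 1*(exp(4*I*pi/5))*conj(exp(4*I*pi/5))
  = (1) + (1) + (1) + (1) + (1)
  = 5.
(Exp terms are combined using exp(i*s)*conj(exp(i*t)) = exp(i*(s-t)), and sums of them are collapsed using the identity that for every m > 1 the m distinct m-th roots of unity sum to 0, e.g. 1 + exp(2*I*pi/3) + exp(-2*I*pi/3) = 0.)
Dividing by |G| = 5 gives 5/5 = 1, matching the row-orthogonality relation <chi_3, chi_3> = [chi_3 = chi_3].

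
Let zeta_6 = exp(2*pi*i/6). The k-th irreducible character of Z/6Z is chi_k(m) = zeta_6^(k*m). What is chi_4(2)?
chi_4(2) = zeta_6^8 = exp(2*I*pi/3)

Proof sketch: chi_4(2) = zeta_6^(4*2) = zeta_6^8. Since zeta_6^6 = 1, this equals zeta_6^2 = exp(2*pi*i*2/6) = exp(2*I*pi/3).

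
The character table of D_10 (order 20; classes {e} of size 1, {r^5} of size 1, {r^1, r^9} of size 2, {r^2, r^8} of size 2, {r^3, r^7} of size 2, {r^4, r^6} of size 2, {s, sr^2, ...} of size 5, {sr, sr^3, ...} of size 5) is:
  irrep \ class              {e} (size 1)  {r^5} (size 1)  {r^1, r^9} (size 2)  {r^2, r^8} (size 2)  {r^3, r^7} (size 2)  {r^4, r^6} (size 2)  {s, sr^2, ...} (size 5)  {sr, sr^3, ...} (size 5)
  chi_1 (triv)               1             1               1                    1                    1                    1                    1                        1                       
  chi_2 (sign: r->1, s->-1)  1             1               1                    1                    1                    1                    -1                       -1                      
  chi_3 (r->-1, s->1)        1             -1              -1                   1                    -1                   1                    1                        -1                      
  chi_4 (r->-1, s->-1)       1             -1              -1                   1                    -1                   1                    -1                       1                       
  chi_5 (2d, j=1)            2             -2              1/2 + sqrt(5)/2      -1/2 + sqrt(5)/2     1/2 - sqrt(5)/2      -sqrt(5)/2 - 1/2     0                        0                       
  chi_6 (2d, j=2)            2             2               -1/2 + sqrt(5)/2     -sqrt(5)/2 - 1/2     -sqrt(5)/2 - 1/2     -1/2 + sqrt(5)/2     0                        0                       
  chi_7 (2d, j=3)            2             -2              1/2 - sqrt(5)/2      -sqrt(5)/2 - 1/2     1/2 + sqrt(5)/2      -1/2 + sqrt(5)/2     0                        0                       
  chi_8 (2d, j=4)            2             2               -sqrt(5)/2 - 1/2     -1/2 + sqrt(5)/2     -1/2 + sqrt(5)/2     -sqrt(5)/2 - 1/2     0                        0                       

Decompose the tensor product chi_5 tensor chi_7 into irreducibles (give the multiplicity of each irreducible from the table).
chi_5 tensor chi_7 = chi_6 + chi_8 (all other irreducibles have multiplicity 0).

Working: The character of a tensor product is the pointwise product (chi_5 * chi_7)(C) = chi_5(C) * chi_7(C):
  {e}: (2)*(2), {r^5}: (-2)*(-2), {r^1, r^9}: (1/2 + sqrt(5)/2)*(1/2 - sqrt(5)/2), {r^2, r^8}: (-1/2 + sqrt(5)/2)*(-sqrt(5)/2 - 1/2), {r^3, r^7}: (1/2 - sqrt(5)/2)*(1/2 + sqrt(5)/2), {r^4, r^6}: (-sqrt(5)/2 - 1/2)*(-1/2 + sqrt(5)/2), {s, sr^2, ...}: (0)*(0), {sr, sr^3, ...}: (0)*(0)
so (chi_5 * chi_7) takes values
  {e} -> 4, {r^5} -> 4, {r^1, r^9} -> -1, {r^2, r^8} -> -1, {r^3, r^7} -> -1, {r^4, r^6} -> -1, {s, sr^2, ...} -> 0, {sr, sr^3, ...} -> 0.
Now take the inner product of this character with each irreducible chi from the table, <chi_5*chi_7, chi> = (1/20) sum_C |C| (chi_5*chi_7)(C) conj(chi(C)):
  <chi_5*chi_7, chi_1> = (1/20)[1*(4)*conj(1) + 1*(4)*conj(1) + 2*(-1)*conj(1) + 2*(-1)*conj(1) + 2*(-1)*conj(1) + 2*(-1)*conj(1) + 5*(0)*conj(1) + 5*(0)*conj(1)]
      = (1/20)[(4) + (4) + (-2) + (-2) + (-2) + (-2) + (0) + (0)] = 0/20 = 0
  <chi_5*chi_7, chi_2> = (1/20)[1*(4)*conj(1) + 1*(4)*conj(1) + 2*(-1)*conj(1) + 2*(-1)*conj(1) + 2*(-1)*conj(1) + 2*(-1)*conj(1) + 5*(0)*conj(-1) + 5*(0)*conj(-1)]
      = (1/20)[(4) + (4) + (-2) + (-2) + (-2) + (-2) + (0) + (0)] = 0/20 = 0
  <chi_5*chi_7, chi_3> = (1/20)[1*(4)*conj(1) + 1*(4)*conj(-1) + 2*(-1)*conj(-1) + 2*(-1)*conj(1) + 2*(-1)*conj(-1) + 2*(-1)*conj(1) + 5*(0)*conj(1) + 5*(0)*conj(-1)]
      = (1/20)[(4) + (-4) + (2) + (-2) + (2) + (-2) + (0) + (0)] = 0/20 = 0
  <chi_5*chi_7, chi_4> = (1/20)[1*(4)*conj(1) + 1*(4)*conj(-1) + 2*(-1)*conj(-1) + 2*(-1)*conj(1) + 2*(-1)*conj(-1) + 2*(-1)*conj(1) + 5*(0)*conj(-1) + 5*(0)*conj(1)]
      = (1/20)[(4) + (-4) + (2) + (-2) + (2) + (-2) + (0) + (0)] = 0/20 = 0
  <chi_5*chi_7, chi_5> = (1/20)[1*(4)*conj(2) + 1*(4)*conj(-2) + 2*(-1)*conj(1/2 + sqrt(5)/2) + 2*(-1)*conj(-1/2 + sqrt(5)/2) + 2*(-1)*conj(1/2 - sqrt(5)/2) + 2*(-1)*conj(-sqrt(5)/2 - 1/2) + 5*(0)*conj(0) + 5*(0)*conj(0)]
      = (1/20)[(8) + (-8) + (-sqrt(5) - 1) + (1 - sqrt(5)) + (-1 + sqrt(5)) + (1 + sqrt(5)) + (0) + (0)] = 0/20 = 0
  <chi_5*chi_7, chi_6> = (1/20)[1*(4)*conj(2) + 1*(4)*conj(2) + 2*(-1)*conj(-1/2 + sqrt(5)/2) + 2*(-1)*conj(-sqrt(5)/2 - 1/2) + 2*(-1)*conj(-sqrt(5)/2 - 1/2) + 2*(-1)*conj(-1/2 + sqrt(5)/2) + 5*(0)*conj(0) + 5*(0)*conj(0)]
      = (1/20)[(8) + (8) + (1 - sqrt(5)) + (1 + sqrt(5)) + (1 + sqrt(5)) + (1 - sqrt(5)) + (0) + (0)] = 20/20 = 1
  <chi_5*chi_7, chi_7> = (1/20)[1*(4)*conj(2) + 1*(4)*conj(-2) + 2*(-1)*conj(1/2 - sqrt(5)/2) + 2*(-1)*conj(-sqrt(5)/2 - 1/2) + 2*(-1)*conj(1/2 + sqrt(5)/2) + 2*(-1)*conj(-1/2 + sqrt(5)/2) + 5*(0)*conj(0) + 5*(0)*conj(0)]
      = (1/20)[(8) + (-8) + (-1 + sqrt(5)) + (1 + sqrt(5)) + (-sqrt(5) - 1) + (1 - sqrt(5)) + (0) + (0)] = 0/20 = 0
  <chi_5*chi_7, chi_8> = (1/20)[1*(4)*conj(2) + 1*(4)*conj(2) + 2*(-1)*conj(-sqrt(5)/2 - 1/2) + 2*(-1)*conj(-1/2 + sqrt(5)/2) + 2*(-1)*conj(-1/2 + sqrt(5)/2) + 2*(-1)*conj(-sqrt(5)/2 - 1/2) + 5*(0)*conj(0) + 5*(0)*conj(0)]
      = (1/20)[(8) + (8) + (1 + sqrt(5)) + (1 - sqrt(5)) + (1 - sqrt(5)) + (1 + sqrt(5)) + (0) + (0)] = 20/20 = 1
Hence the multiplicities are chi_6: 1, chi_8: 1. Dimension check: dim(chi_5)*dim(chi_7) = 2*2 = 4 and sum (mult * dim) = 1*2 + 1*2 = 4.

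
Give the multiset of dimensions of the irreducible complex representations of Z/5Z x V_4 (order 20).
Dimensions: 1, 1, 1, 1, 1, 1, 1, 1, 1, 1, 1, 1, 1, 1, 1, 1, 1, 1, 1, 1

Derivation: There are 20 irreducibles (= number of conjugacy classes). Their dimensions d_i satisfy sum d_i^2 = |G| = 20: 1 + 1 + 1 + 1 + 1 + 1 + 1 + 1 + 1 + 1 + 1 + 1 + 1 + 1 + 1 + 1 + 1 + 1 + 1 + 1 = 20. (For the product with Z/5Z: each of the 5 1-dim characters of Z/5Z tensors with each irrep of V_4, giving 5 copies of each V_4-dimension.)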